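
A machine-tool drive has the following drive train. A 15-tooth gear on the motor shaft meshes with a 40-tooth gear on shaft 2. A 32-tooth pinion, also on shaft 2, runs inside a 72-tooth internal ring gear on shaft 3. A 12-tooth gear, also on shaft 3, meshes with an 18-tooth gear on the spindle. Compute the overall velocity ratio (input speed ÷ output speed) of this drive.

9

Each stage contributes driven/driver: gear mesh 40/15 = 2.6667, internal gear 72/32 = 2.25, gear mesh 18/12 = 1.5.
Overall: 2.6667 × 2.25 × 1.5 = 9.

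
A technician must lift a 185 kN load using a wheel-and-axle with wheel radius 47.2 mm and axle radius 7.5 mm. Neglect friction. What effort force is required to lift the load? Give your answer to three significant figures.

29.4 kN

Wheel-and-axle MA = R/r = 47.2/7.5 = 6.2933.
Effort = load / MA = 185 / 6.2933 = 29.396 kN.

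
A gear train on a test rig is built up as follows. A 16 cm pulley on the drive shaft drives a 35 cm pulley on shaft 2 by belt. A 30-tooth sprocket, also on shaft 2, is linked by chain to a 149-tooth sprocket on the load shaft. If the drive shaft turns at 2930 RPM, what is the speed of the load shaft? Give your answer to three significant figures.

270 RPM

Belt: ratio = 35/16 = 2.1875, so shaft 2 turns at 2930 / 2.1875 = 1339.4 RPM.
Chain: ratio = 149/30 = 4.9667, so the load shaft turns at 1339.4 / 4.9667 = 269.68 RPM.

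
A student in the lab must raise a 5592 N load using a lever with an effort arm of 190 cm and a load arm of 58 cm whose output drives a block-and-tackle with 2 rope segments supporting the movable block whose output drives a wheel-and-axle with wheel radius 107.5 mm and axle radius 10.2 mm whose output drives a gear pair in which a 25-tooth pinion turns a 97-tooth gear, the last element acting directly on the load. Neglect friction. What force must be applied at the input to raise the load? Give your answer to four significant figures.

20.87 N

Lever MA = effort arm / load arm = 190/58 = 3.2759.
Block-and-tackle MA = number of supporting rope parts = 2.
Wheel-and-axle MA = R/r = 107.5/10.2 = 10.539.
Gear pair MA = 97/25 = 3.88.
Combined ideal MA = 3.2759 × 2 × 10.539 × 3.88 = 267.91.
Effort = load / MA = 5592 / 267.91 = 20.872 N.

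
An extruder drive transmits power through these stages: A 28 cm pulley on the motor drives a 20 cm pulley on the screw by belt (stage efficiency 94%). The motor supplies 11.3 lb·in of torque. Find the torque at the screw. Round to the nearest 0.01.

7.59 lb·in

belt 20/28 = 0.71429 → τ = 11.3·0.71429·0.94 = 7.5871 lb·in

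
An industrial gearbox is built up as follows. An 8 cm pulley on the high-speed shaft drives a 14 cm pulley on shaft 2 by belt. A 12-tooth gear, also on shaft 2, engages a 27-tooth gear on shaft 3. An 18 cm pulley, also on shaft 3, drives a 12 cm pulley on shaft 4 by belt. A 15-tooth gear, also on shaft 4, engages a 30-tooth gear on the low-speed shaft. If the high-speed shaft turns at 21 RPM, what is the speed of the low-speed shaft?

4 RPM

the high-speed shaft → shaft 2 (belt, 14/8): 21 ÷ 1.75 = 12 RPM
shaft 2 → shaft 3 (gear mesh, 27/12): 12 ÷ 2.25 = 5.3333 RPM
shaft 3 → shaft 4 (belt, 12/18): 5.3333 ÷ 0.66667 = 8 RPM
shaft 4 → the low-speed shaft (gear mesh, 30/15): 8 ÷ 2 = 4 RPM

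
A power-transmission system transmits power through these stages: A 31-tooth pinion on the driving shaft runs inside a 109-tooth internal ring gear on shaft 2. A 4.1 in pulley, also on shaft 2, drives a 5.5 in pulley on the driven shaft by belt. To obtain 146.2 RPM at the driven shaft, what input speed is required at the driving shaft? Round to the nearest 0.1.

689.6 RPM

Overall ratio R = 3.5161 × 1.3415 = 4.7168.
Required input speed = output speed × R = 146.2 × 4.7168 = 689.59 RPM.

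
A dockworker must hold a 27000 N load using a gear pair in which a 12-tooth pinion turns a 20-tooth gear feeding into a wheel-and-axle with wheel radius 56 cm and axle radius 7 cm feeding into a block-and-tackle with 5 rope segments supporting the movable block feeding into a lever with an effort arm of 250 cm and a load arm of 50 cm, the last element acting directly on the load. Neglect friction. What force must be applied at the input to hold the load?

81 N

Gear pair MA = 20/12 = 1.6667.
Wheel-and-axle MA = R/r = 56/7 = 8.
Block-and-tackle MA = number of supporting rope parts = 5.
Lever MA = effort arm / load arm = 250/50 = 5.
Combined ideal MA = 1.6667 × 8 × 5 × 5 = 333.33.
Effort = load / MA = 27000 / 333.33 = 81 N.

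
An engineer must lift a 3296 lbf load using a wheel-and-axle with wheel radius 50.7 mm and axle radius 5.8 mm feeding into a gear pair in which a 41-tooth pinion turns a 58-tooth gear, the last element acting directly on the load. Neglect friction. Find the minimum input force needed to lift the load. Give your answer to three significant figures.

Wheel-and-axle MA = R/r = 50.7/5.8 = 8.7414.
Gear pair MA = 58/41 = 1.4146.
Combined ideal MA = 8.7414 × 1.4146 = 12.366.
Effort = load / MA = 3296 / 12.366 = 266.54 lbf.

267 lbf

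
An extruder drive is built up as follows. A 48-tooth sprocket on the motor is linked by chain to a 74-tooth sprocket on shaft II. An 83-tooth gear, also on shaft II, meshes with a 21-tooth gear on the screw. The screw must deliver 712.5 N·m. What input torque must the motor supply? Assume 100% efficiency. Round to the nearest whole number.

Overall ratio R = 1.5417 × 0.25301 = 0.39006.
Input torque = output torque / R = 712.5 / 0.39006 = 1826.6 N·m.

1827 N·m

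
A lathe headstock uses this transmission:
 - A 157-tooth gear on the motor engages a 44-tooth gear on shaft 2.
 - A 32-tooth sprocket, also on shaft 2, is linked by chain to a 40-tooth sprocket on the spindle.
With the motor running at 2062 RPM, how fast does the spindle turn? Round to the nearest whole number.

5886 RPM

Gear mesh: ratio = 44/157 = 0.28025, so shaft 2 turns at 2062 / 0.28025 = 7357.6 RPM.
Chain: ratio = 40/32 = 1.25, so the spindle turns at 7357.6 / 1.25 = 5886.1 RPM.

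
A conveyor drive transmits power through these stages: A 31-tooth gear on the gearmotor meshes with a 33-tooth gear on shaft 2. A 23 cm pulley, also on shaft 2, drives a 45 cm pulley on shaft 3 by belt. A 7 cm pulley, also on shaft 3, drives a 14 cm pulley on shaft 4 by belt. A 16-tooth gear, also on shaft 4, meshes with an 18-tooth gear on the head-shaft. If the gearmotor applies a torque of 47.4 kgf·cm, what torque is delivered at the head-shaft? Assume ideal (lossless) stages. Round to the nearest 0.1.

222.1 kgf·cm

Gear mesh: ratio = 33/31 = 1.0645; torque at shaft 2 = 47.4 × 1.0645 = 50.458 kgf·cm.
Belt: ratio = 45/23 = 1.9565; torque at shaft 3 = 50.458 × 1.9565 = 98.722 kgf·cm.
Belt: ratio = 14/7 = 2; torque at shaft 4 = 98.722 × 2 = 197.44 kgf·cm.
Gear mesh: ratio = 18/16 = 1.125; torque at the head-shaft = 197.44 × 1.125 = 222.13 kgf·cm.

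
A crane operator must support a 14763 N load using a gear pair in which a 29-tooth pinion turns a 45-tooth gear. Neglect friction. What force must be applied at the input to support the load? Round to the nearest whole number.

Gear pair MA = 45/29 = 1.5517.
Effort = load / MA = 14763 / 1.5517 = 9513.9 N.

9514 N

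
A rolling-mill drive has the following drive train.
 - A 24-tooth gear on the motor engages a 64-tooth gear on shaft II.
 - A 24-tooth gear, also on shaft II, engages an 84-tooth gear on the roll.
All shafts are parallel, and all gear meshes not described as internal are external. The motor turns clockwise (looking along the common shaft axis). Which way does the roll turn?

clockwise

the motor → shaft II: external mesh, 1 reversal → CCW.
shaft II → the roll: external mesh, 1 reversal → CW.
2 reversals in total — an even number — so the roll turns the same way as the motor.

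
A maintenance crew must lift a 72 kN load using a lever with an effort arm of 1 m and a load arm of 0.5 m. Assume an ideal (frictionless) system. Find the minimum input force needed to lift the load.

36 kN

Lever MA = effort arm / load arm = 1/0.5 = 2.
Effort = load / MA = 72 / 2 = 36 kN.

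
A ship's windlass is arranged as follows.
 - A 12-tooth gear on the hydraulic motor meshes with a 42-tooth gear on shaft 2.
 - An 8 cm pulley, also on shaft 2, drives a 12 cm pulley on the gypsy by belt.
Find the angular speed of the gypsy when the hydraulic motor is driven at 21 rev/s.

4 rev/s

gear mesh 42/12 = 3.5 → 21/3.5 = 6 rev/s
belt 12/8 = 1.5 → 6/1.5 = 4 rev/s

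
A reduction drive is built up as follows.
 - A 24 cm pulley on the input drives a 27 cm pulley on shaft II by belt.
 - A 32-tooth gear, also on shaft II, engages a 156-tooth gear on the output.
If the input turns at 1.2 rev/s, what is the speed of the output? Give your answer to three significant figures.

0.219 rev/s

Belt: ratio = 27/24 = 1.125, so shaft II turns at 1.2 / 1.125 = 1.0667 rev/s.
Gear mesh: ratio = 156/32 = 4.875, so the output turns at 1.0667 / 4.875 = 0.2188 rev/s.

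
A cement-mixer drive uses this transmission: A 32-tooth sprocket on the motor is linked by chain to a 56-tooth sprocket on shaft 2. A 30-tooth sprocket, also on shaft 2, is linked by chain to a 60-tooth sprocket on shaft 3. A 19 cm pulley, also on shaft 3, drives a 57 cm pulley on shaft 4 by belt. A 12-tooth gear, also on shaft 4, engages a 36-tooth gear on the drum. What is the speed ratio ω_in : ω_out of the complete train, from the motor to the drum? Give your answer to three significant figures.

31.5

Each stage contributes driven/driver: chain 56/32 = 1.75, chain 60/30 = 2, belt 57/19 = 3, gear mesh 36/12 = 3.
Overall: 1.75 × 2 × 3 × 3 = 31.5.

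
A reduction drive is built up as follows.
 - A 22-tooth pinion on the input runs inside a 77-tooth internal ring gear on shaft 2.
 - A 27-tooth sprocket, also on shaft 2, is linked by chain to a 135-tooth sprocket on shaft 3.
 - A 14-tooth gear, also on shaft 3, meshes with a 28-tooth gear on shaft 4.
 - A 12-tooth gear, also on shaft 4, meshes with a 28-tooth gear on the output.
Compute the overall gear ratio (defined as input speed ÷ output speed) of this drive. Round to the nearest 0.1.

81.7

Each stage contributes driven/driver: internal gear 77/22 = 3.5, chain 135/27 = 5, gear mesh 28/14 = 2, gear mesh 28/12 = 2.3333.
Overall: 3.5 × 5 × 2 × 2.3333 = 81.667.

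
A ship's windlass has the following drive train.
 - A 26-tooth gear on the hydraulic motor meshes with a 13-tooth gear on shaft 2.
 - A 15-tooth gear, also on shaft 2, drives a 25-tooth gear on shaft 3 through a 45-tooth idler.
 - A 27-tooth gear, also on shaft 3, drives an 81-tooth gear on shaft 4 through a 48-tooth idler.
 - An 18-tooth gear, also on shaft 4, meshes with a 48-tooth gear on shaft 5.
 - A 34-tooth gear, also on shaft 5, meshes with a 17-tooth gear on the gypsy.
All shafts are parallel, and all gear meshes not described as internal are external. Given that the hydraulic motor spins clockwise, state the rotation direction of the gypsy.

counterclockwise

the hydraulic motor → shaft 2: external mesh, 1 reversal → CCW.
shaft 2 → shaft 3: driver → idler → driven is 2 external meshes, 2 reversals → CCW.
shaft 3 → shaft 4: driver → idler → driven is 2 external meshes, 2 reversals → CCW.
shaft 4 → shaft 5: external mesh, 1 reversal → CW.
shaft 5 → the gypsy: external mesh, 1 reversal → CCW.
7 reversals in total — an odd number — so the gypsy turns opposite to the hydraulic motor.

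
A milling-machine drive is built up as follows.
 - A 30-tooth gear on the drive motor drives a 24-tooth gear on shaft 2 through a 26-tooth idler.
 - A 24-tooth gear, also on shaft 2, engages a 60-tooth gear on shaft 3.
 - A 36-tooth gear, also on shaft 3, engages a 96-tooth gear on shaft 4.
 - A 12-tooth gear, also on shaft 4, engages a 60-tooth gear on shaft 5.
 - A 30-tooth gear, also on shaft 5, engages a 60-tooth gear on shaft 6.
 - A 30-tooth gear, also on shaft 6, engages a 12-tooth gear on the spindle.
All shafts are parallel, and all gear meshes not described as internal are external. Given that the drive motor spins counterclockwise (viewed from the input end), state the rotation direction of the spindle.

clockwise

the drive motor → shaft 2: driver → idler → driven is 2 external meshes, 2 reversals → CCW.
shaft 2 → shaft 3: external mesh, 1 reversal → CW.
shaft 3 → shaft 4: external mesh, 1 reversal → CCW.
shaft 4 → shaft 5: external mesh, 1 reversal → CW.
shaft 5 → shaft 6: external mesh, 1 reversal → CCW.
shaft 6 → the spindle: external mesh, 1 reversal → CW.
7 reversals in total — an odd number — so the spindle turns opposite to the drive motor.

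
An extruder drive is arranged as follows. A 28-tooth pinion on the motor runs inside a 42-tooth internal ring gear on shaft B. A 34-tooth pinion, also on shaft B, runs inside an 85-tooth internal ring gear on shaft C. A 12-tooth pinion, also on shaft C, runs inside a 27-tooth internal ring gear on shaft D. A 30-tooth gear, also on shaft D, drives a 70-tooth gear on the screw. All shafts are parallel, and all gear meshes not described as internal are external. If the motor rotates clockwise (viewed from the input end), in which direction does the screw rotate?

counterclockwise

the motor → shaft B: internal mesh, same direction → CW.
shaft B → shaft C: internal mesh, same direction → CW.
shaft C → shaft D: internal mesh, same direction → CW.
shaft D → the screw: external mesh, 1 reversal → CCW.
1 reversal in total — an odd number — so the screw turns opposite to the motor.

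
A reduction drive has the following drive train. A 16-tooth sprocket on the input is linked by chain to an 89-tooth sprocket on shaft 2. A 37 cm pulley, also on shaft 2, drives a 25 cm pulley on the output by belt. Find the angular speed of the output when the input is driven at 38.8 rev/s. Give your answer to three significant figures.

10.3 rev/s

Chain: ratio = 89/16 = 5.5625, so shaft 2 turns at 38.8 / 5.5625 = 6.9753 rev/s.
Belt: ratio = 25/37 = 0.67568, so the output turns at 6.9753 / 0.67568 = 10.323 rev/s.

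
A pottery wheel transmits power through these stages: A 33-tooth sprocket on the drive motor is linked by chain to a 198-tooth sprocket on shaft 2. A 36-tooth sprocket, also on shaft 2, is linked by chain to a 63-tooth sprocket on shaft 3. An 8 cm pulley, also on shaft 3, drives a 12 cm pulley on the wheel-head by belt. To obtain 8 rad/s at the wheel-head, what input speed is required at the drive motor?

Overall ratio R = 6 × 1.75 × 1.5 = 15.75.
Required input speed = output speed × R = 8 × 15.75 = 126 rad/s.

126 rad/s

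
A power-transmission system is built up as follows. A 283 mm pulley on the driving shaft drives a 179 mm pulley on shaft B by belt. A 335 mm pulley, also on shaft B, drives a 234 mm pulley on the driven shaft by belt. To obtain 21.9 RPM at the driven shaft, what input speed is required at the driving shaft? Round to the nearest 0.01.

Overall ratio R = 0.63251 × 0.69851 = 0.44181.
Required input speed = output speed × R = 21.9 × 0.44181 = 9.6757 RPM.

9.68 RPM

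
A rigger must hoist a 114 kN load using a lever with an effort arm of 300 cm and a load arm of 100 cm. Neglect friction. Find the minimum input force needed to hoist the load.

38 kN

Lever MA = effort arm / load arm = 300/100 = 3.
Effort = load / MA = 114 / 3 = 38 kN.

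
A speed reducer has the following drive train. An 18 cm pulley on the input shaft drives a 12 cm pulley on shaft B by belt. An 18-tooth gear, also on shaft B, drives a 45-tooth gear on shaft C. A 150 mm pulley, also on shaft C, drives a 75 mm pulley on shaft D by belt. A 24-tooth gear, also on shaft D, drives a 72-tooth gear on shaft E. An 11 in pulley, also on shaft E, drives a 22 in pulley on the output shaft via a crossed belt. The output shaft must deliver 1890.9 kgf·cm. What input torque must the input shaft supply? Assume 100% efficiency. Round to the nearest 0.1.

378.2 kgf·cm

Overall ratio R = 0.66667 × 2.5 × 0.5 × 3 × 2 = 5.
Input torque = output torque / R = 1890.9 / 5 = 378.18 kgf·cm.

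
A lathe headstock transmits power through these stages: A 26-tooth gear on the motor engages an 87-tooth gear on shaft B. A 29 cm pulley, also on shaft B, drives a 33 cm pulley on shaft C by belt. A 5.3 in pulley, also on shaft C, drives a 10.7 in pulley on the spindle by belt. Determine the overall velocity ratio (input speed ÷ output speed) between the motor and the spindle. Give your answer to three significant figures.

7.69

Each stage contributes driven/driver: gear mesh 87/26 = 3.3462, belt 33/29 = 1.1379, belt 10.7/5.3 = 2.0189.
Overall: 3.3462 × 1.1379 × 2.0189 = 7.6872.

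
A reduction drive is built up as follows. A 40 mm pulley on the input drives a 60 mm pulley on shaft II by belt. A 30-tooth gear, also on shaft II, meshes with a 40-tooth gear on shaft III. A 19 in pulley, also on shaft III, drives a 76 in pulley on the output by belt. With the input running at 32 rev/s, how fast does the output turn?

the input → shaft II (belt, 60/40): 32 ÷ 1.5 = 21.333 rev/s
shaft II → shaft III (gear mesh, 40/30): 21.333 ÷ 1.3333 = 16 rev/s
shaft III → the output (belt, 76/19): 16 ÷ 4 = 4 rev/s

4 rev/s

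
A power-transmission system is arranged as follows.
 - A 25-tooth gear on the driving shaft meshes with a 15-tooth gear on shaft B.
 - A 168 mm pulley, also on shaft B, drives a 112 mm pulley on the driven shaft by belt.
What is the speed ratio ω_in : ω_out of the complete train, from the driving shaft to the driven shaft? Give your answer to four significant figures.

0.4000

Each stage contributes driven/driver: gear mesh 15/25 = 0.6, belt 112/168 = 0.66667.
Overall: 0.6 × 0.66667 = 0.4.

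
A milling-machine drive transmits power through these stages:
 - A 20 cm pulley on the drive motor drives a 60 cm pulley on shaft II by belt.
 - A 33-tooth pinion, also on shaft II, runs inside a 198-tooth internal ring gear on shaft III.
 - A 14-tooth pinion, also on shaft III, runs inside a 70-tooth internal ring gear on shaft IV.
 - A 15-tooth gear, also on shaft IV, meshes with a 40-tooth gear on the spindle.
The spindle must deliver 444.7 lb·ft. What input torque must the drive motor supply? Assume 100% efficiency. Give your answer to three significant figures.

Overall ratio R = 3 × 6 × 5 × 2.6667 = 240.
Input torque = output torque / R = 444.7 / 240 = 1.8529 lb·ft.

1.85 lb·ft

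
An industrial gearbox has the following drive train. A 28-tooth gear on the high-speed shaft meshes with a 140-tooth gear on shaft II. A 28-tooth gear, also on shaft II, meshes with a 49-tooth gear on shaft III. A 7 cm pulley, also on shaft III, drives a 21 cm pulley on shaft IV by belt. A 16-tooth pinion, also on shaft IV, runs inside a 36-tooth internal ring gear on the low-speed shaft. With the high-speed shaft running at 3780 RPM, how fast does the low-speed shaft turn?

64 RPM

gear mesh 140/28 = 5 → 3780/5 = 756 RPM
gear mesh 49/28 = 1.75 → 756/1.75 = 432 RPM
belt 21/7 = 3 → 432/3 = 144 RPM
internal gear 36/16 = 2.25 → 144/2.25 = 64 RPM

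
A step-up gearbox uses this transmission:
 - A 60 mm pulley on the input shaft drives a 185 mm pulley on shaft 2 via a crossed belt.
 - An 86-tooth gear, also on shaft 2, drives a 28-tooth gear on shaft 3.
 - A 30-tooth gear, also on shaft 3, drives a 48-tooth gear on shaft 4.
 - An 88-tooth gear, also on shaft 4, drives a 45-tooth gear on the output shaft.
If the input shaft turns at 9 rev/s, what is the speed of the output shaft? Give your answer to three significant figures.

belt 185/60 = 3.0833 → 9/3.0833 = 2.9189 rev/s
gear mesh 28/86 = 0.32558 → 2.9189/0.32558 = 8.9653 rev/s
gear mesh 48/30 = 1.6 → 8.9653/1.6 = 5.6033 rev/s
gear mesh 45/88 = 0.51136 → 5.6033/0.51136 = 10.958 rev/s

11.0 rev/s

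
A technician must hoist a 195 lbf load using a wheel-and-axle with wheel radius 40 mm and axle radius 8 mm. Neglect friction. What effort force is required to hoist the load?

Wheel-and-axle MA = R/r = 40/8 = 5.
Effort = load / MA = 195 / 5 = 39 lbf.

39 lbf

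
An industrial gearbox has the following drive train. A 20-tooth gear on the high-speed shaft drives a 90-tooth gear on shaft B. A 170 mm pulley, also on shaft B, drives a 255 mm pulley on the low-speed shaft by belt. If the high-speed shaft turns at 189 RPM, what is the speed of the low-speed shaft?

Gear mesh: ratio = 90/20 = 4.5, so shaft B turns at 189 / 4.5 = 42 RPM.
Belt: ratio = 255/170 = 1.5, so the low-speed shaft turns at 42 / 1.5 = 28 RPM.

28 RPM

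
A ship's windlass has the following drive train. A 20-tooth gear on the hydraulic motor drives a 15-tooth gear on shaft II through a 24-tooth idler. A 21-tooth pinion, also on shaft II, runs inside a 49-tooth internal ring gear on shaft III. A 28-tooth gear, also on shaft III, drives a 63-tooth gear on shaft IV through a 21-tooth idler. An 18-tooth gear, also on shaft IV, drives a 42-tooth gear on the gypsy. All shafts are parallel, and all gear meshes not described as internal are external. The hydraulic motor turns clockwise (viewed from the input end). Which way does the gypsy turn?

anticlockwise

the hydraulic motor → shaft II: driver → idler → driven is 2 external meshes, 2 reversals → CW.
shaft II → shaft III: internal mesh, same direction → CW.
shaft III → shaft IV: driver → idler → driven is 2 external meshes, 2 reversals → CW.
shaft IV → the gypsy: external mesh, 1 reversal → CCW.
5 reversals in total — an odd number — so the gypsy turns opposite to the hydraulic motor.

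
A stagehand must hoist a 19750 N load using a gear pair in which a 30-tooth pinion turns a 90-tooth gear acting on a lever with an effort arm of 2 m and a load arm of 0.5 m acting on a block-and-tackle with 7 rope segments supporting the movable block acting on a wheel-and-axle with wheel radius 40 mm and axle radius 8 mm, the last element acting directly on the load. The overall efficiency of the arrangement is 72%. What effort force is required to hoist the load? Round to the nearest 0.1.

Gear pair MA = 90/30 = 3.
Lever MA = effort arm / load arm = 2/0.5 = 4.
Block-and-tackle MA = number of supporting rope parts = 7.
Wheel-and-axle MA = R/r = 40/8 = 5.
Combined ideal MA = 3 × 4 × 7 × 5 = 420.
Actual MA = 420 × 0.72 = 302.4.
Effort = load / actual MA = 19750 / 302.4 = 65.311 N.

65.3 N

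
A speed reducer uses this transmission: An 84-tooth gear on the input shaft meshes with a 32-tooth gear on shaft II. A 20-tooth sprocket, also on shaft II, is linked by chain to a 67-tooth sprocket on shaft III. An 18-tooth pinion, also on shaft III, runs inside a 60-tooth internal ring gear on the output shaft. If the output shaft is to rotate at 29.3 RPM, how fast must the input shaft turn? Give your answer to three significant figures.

125 RPM

Overall ratio R = 0.38095 × 3.35 × 3.3333 = 4.254.
Required input speed = output speed × R = 29.3 × 4.254 = 124.64 RPM.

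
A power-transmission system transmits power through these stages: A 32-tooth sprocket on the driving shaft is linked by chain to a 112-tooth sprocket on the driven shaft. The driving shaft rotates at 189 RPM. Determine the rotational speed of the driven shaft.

54 RPM

the driving shaft → the driven shaft (chain, 112/32): 189 ÷ 3.5 = 54 RPM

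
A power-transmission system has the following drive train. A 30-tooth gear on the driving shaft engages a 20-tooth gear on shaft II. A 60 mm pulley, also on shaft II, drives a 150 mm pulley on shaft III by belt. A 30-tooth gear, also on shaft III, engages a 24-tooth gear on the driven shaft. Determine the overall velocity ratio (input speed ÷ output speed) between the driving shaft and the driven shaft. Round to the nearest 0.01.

Each stage contributes driven/driver: gear mesh 20/30 = 0.66667, belt 150/60 = 2.5, gear mesh 24/30 = 0.8.
Overall: 0.66667 × 2.5 × 0.8 = 1.3333.

1.33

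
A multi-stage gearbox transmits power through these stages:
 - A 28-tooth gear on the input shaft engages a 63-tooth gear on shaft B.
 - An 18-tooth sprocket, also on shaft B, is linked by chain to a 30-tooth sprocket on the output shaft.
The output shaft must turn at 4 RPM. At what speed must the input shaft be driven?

Overall ratio R = 2.25 × 1.6667 = 3.75.
Required input speed = output speed × R = 4 × 3.75 = 15 RPM.

15 RPM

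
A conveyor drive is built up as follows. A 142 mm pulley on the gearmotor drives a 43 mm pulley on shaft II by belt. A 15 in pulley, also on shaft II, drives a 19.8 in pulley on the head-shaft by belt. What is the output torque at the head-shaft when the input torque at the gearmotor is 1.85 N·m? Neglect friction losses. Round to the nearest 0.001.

belt 43/142 = 0.30282 → τ = 1.85·0.30282 = 0.56021 N·m
belt 19.8/15 = 1.32 → τ = 0.56021·1.32 = 0.73948 N·m

0.739 N·m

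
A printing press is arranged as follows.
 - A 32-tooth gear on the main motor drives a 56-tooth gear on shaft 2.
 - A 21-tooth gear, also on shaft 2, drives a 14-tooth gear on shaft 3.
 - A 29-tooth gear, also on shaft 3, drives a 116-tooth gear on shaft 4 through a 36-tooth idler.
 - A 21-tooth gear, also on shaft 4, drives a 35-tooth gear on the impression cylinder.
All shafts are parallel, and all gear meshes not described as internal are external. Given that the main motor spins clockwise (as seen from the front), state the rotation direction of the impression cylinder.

counterclockwise

the main motor → shaft 2: external mesh, 1 reversal → CCW.
shaft 2 → shaft 3: external mesh, 1 reversal → CW.
shaft 3 → shaft 4: driver → idler → driven is 2 external meshes, 2 reversals → CW.
shaft 4 → the impression cylinder: external mesh, 1 reversal → CCW.
5 reversals in total — an odd number — so the impression cylinder turns opposite to the main motor.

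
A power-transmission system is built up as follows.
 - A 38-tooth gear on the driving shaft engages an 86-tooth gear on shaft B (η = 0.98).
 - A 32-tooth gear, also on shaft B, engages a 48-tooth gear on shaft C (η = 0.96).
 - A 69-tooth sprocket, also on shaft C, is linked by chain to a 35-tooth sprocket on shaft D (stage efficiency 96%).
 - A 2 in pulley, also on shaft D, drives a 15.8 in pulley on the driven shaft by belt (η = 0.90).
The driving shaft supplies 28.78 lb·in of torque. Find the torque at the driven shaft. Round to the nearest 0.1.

318.2 lb·in

After the gear mesh (86/38): 28.78 × 2.2632 × 0.98 = 63.831 lb·in
After the gear mesh (48/32): 63.831 × 1.5 × 0.96 = 91.917 lb·in
After the chain (35/69): 91.917 × 0.50725 × 0.96 = 44.759 lb·in
After the belt (15.8/2): 44.759 × 7.9 × 0.90 = 318.24 lb·in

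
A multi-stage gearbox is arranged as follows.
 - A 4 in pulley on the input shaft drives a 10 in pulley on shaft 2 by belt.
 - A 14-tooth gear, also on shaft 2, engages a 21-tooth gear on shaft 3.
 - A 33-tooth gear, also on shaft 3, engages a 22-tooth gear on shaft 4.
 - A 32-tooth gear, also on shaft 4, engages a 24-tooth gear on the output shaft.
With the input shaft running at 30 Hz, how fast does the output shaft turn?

Belt: ratio = 10/4 = 2.5, so shaft 2 turns at 30 / 2.5 = 12 Hz.
Gear mesh: ratio = 21/14 = 1.5, so shaft 3 turns at 12 / 1.5 = 8 Hz.
Gear mesh: ratio = 22/33 = 0.66667, so shaft 4 turns at 8 / 0.66667 = 12 Hz.
Gear mesh: ratio = 24/32 = 0.75, so the output shaft turns at 12 / 0.75 = 16 Hz.

16 Hz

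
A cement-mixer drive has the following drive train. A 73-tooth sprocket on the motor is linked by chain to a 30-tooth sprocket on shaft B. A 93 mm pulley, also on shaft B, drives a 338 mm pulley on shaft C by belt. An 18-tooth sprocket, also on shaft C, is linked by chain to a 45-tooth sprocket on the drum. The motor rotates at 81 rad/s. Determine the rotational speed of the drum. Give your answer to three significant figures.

21.7 rad/s

the motor → shaft B (chain, 30/73): 81 ÷ 0.41096 = 197.1 rad/s
shaft B → shaft C (belt, 338/93): 197.1 ÷ 3.6344 = 54.232 rad/s
shaft C → the drum (chain, 45/18): 54.232 ÷ 2.5 = 21.693 rad/s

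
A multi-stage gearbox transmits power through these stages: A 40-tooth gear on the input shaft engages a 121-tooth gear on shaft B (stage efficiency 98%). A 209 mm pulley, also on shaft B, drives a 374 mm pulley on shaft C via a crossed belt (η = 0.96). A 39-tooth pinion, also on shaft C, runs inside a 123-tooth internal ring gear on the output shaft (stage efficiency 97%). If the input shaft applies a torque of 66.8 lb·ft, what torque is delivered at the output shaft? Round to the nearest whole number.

Gear mesh: ratio = 121/40 = 3.025; torque at shaft B = 66.8 × 3.025 × 0.98 = 198.03 lb·ft.
Belt: ratio = 374/209 = 1.7895; torque at shaft C = 198.03 × 1.7895 × 0.96 = 340.19 lb·ft.
Internal gear: ratio = 123/39 = 3.1538; torque at the output shaft = 340.19 × 3.1538 × 0.97 = 1040.7 lb·ft.

1041 lb·ft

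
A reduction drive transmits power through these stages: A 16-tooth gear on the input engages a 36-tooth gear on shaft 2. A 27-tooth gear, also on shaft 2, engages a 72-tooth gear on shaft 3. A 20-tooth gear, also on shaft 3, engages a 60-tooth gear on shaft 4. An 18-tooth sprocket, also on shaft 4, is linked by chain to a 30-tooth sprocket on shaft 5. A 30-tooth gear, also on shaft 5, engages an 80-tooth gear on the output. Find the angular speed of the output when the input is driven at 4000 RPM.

Gear mesh: ratio = 36/16 = 2.25, so shaft 2 turns at 4000 / 2.25 = 1777.8 RPM.
Gear mesh: ratio = 72/27 = 2.6667, so shaft 3 turns at 1777.8 / 2.6667 = 666.67 RPM.
Gear mesh: ratio = 60/20 = 3, so shaft 4 turns at 666.67 / 3 = 222.22 RPM.
Chain: ratio = 30/18 = 1.6667, so shaft 5 turns at 222.22 / 1.6667 = 133.33 RPM.
Gear mesh: ratio = 80/30 = 2.6667, so the output turns at 133.33 / 2.6667 = 50 RPM.

50 RPM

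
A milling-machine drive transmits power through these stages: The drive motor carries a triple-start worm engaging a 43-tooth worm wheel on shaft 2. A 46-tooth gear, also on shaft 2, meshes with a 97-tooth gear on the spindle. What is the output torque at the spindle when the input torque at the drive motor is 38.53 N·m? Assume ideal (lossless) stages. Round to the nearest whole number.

Worm: ratio = 43/3 = 14.333; torque at shaft 2 = 38.53 × 14.333 = 552.26 N·m.
Gear mesh: ratio = 97/46 = 2.1087; torque at the spindle = 552.26 × 2.1087 = 1164.6 N·m.

1165 N·m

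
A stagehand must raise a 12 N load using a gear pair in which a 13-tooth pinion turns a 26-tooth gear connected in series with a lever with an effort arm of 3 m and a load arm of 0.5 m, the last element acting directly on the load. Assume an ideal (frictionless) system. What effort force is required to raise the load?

1 N

Gear pair MA = 26/13 = 2.
Lever MA = effort arm / load arm = 3/0.5 = 6.
Combined ideal MA = 2 × 6 = 12.
Effort = load / MA = 12 / 12 = 1 N.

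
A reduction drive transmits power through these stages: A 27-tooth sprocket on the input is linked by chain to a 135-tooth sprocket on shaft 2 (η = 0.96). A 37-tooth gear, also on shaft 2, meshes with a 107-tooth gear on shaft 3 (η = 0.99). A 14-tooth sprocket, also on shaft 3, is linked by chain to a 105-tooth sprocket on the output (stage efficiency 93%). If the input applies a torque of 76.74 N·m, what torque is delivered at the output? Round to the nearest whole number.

7356 N·m

Chain: ratio = 135/27 = 5; torque at shaft 2 = 76.74 × 5 × 0.96 = 368.35 N·m.
Gear mesh: ratio = 107/37 = 2.8919; torque at shaft 3 = 368.35 × 2.8919 × 0.99 = 1054.6 N·m.
Chain: ratio = 105/14 = 7.5; torque at the output = 1054.6 × 7.5 × 0.93 = 7355.7 N·m.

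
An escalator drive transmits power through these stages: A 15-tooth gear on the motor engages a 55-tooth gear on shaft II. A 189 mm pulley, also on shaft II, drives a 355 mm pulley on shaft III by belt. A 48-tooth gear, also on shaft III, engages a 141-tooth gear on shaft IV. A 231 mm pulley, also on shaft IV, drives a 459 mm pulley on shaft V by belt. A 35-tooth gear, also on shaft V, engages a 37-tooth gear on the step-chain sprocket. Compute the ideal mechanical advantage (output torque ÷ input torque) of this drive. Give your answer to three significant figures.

Each stage contributes driven/driver: gear mesh 55/15 = 3.6667, belt 355/189 = 1.8783, gear mesh 141/48 = 2.9375, belt 459/231 = 1.987, gear mesh 37/35 = 1.0571.
Overall: 3.6667 × 1.8783 × 2.9375 × 1.987 × 1.0571 = 42.496.

42.5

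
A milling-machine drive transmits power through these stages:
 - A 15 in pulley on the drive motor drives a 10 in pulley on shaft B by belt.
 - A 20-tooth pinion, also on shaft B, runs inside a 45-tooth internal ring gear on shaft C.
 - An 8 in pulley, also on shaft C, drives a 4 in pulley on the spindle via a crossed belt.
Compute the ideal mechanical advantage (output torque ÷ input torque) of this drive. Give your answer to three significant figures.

Each stage contributes driven/driver: belt 10/15 = 0.66667, internal gear 45/20 = 2.25, belt 4/8 = 0.5.
Overall: 0.66667 × 2.25 × 0.5 = 0.75.

0.750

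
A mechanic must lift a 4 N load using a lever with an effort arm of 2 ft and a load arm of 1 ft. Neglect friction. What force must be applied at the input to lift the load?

Lever MA = effort arm / load arm = 2/1 = 2.
Effort = load / MA = 4 / 2 = 2 N.

2 N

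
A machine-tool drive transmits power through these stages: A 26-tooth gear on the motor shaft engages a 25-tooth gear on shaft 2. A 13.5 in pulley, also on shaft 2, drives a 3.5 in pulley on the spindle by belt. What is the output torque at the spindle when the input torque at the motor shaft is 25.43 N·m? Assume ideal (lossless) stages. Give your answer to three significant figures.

Gear mesh: ratio = 25/26 = 0.96154; torque at shaft 2 = 25.43 × 0.96154 = 24.452 N·m.
Belt: ratio = 3.5/13.5 = 0.25926; torque at the spindle = 24.452 × 0.25926 = 6.3394 N·m.

6.34 N·m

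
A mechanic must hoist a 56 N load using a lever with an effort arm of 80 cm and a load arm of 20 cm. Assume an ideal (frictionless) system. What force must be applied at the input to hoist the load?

14 N

Lever MA = effort arm / load arm = 80/20 = 4.
Effort = load / MA = 56 / 4 = 14 N.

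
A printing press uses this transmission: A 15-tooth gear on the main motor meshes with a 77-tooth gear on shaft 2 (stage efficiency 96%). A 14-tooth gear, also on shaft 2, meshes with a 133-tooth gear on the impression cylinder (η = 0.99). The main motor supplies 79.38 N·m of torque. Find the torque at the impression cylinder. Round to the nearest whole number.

After the gear mesh (77/15): 79.38 × 5.1333 × 0.96 = 391.18 N·m
After the gear mesh (133/14): 391.18 × 9.5 × 0.99 = 3679.1 N·m

3679 N·m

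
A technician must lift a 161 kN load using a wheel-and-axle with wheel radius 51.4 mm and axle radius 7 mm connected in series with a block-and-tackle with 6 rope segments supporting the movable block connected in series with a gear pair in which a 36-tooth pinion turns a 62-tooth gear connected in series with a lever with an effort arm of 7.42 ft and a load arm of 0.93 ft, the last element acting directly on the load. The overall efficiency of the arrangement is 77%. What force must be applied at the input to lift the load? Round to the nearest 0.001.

Wheel-and-axle MA = R/r = 51.4/7 = 7.3429.
Block-and-tackle MA = number of supporting rope parts = 6.
Gear pair MA = 62/36 = 1.7222.
Lever MA = effort arm / load arm = 7.42/0.93 = 7.9785.
Combined ideal MA = 7.3429 × 6 × 1.7222 × 7.9785 = 605.38.
Actual MA = 605.38 × 0.77 = 466.14.
Effort = load / actual MA = 161 / 466.14 = 0.34539 kN.

0.345 kN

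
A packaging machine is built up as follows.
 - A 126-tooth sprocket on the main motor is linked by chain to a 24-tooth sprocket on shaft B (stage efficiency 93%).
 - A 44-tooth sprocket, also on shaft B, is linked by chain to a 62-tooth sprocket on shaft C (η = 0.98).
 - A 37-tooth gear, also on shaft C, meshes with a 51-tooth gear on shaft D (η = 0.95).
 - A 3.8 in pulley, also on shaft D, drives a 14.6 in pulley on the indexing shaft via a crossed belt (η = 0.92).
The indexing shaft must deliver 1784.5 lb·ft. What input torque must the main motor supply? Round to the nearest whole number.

1576 lb·ft

Overall ratio R = 0.19048 × 1.4091 × 1.3784 × 3.8421 = 1.4214; overall efficiency η = 0.93 × 0.98 × 0.95 × 0.92 = 0.7966.
Input torque = output torque / (R × η) = 1784.5 / (1.4214 × 0.7966) = 1576.1 lb·ft.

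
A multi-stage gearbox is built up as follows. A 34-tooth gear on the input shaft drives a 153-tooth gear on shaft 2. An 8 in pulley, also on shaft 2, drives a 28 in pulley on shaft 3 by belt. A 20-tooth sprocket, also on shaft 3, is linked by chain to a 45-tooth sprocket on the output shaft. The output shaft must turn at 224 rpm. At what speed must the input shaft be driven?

Overall ratio R = 4.5 × 3.5 × 2.25 = 35.438.
Required input speed = output speed × R = 224 × 35.438 = 7938 rpm.

7938 rpm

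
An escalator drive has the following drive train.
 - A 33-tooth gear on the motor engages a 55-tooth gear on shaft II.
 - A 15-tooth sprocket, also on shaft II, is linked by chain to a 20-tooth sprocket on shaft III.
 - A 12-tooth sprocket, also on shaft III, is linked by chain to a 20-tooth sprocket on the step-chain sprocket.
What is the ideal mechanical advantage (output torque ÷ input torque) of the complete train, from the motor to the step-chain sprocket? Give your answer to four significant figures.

Each stage contributes driven/driver: gear mesh 55/33 = 1.6667, chain 20/15 = 1.3333, chain 20/12 = 1.6667.
Overall: 1.6667 × 1.3333 × 1.6667 = 3.7037.

3.704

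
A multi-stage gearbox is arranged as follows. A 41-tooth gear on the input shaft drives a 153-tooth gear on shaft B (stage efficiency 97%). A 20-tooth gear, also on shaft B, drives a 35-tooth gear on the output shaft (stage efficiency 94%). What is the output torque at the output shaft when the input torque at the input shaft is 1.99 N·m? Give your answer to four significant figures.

gear mesh 153/41 = 3.7317 → τ = 1.99·3.7317·0.97 = 7.2033 N·m
gear mesh 35/20 = 1.75 → τ = 7.2033·1.75·0.94 = 11.849 N·m

11.85 N·m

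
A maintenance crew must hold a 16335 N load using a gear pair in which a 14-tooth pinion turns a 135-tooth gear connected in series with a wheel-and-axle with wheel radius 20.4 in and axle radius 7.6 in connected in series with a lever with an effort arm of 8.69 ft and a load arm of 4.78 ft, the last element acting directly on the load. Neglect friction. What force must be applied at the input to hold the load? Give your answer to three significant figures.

Gear pair MA = 135/14 = 9.6429.
Wheel-and-axle MA = R/r = 20.4/7.6 = 2.6842.
Lever MA = effort arm / load arm = 8.69/4.78 = 1.818.
Combined ideal MA = 9.6429 × 2.6842 × 1.818 = 47.056.
Effort = load / MA = 16335 / 47.056 = 347.14 N.

347 N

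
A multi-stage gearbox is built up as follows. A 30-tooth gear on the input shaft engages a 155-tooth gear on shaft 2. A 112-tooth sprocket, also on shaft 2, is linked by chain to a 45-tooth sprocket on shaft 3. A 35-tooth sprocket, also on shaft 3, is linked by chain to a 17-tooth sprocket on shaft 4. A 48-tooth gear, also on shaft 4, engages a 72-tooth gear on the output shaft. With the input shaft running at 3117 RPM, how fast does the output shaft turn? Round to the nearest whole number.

2061 RPM

Gear mesh: ratio = 155/30 = 5.1667, so shaft 2 turns at 3117 / 5.1667 = 603.29 RPM.
Chain: ratio = 45/112 = 0.40179, so shaft 3 turns at 603.29 / 0.40179 = 1501.5 RPM.
Chain: ratio = 17/35 = 0.48571, so shaft 4 turns at 1501.5 / 0.48571 = 3091.4 RPM.
Gear mesh: ratio = 72/48 = 1.5, so the output shaft turns at 3091.4 / 1.5 = 2060.9 RPM.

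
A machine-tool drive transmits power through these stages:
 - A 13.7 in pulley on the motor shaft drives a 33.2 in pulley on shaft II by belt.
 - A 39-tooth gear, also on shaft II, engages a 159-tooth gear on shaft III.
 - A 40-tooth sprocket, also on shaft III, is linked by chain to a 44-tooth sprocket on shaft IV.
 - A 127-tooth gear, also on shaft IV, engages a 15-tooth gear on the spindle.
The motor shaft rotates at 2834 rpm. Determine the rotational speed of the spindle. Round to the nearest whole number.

belt 33.2/13.7 = 2.4234 → 2834/2.4234 = 1169.5 rpm
gear mesh 159/39 = 4.0769 → 1169.5/4.0769 = 286.85 rpm
chain 44/40 = 1.1 → 286.85/1.1 = 260.77 rpm
gear mesh 15/127 = 0.11811 → 260.77/0.11811 = 2207.9 rpm

2208 rpm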